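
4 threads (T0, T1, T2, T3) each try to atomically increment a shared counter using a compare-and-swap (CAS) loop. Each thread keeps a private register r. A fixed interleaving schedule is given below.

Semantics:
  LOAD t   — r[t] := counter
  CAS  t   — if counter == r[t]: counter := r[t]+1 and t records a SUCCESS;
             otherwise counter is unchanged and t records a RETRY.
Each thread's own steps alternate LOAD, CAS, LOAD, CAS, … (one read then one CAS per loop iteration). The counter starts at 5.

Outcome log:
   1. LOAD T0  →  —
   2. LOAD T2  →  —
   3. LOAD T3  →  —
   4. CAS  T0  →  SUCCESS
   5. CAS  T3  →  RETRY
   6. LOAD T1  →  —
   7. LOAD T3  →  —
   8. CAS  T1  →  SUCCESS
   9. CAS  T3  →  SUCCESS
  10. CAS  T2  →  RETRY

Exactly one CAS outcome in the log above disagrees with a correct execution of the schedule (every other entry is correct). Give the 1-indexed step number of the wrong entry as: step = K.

Correct run:
1. LOAD T0 → mem=5 r[T0]=5 [LOAD]
2. LOAD T2 → mem=5 r[T2]=5 [LOAD]
3. LOAD T3 → mem=5 r[T3]=5 [LOAD]
4. CAS T0 → mem=6 r[T0]=5 [OK]
5. CAS T3 → mem=6 r[T3]=5 [RETRY]
6. LOAD T1 → mem=6 r[T1]=6 [LOAD]
7. LOAD T3 → mem=6 r[T3]=6 [LOAD]
8. CAS T1 → mem=7 r[T1]=6 [OK]
9. CAS T3 → mem=7 r[T3]=6 [RETRY]
10. CAS T2 → mem=7 r[T2]=5 [RETRY]
Mismatch at 9.

step = 9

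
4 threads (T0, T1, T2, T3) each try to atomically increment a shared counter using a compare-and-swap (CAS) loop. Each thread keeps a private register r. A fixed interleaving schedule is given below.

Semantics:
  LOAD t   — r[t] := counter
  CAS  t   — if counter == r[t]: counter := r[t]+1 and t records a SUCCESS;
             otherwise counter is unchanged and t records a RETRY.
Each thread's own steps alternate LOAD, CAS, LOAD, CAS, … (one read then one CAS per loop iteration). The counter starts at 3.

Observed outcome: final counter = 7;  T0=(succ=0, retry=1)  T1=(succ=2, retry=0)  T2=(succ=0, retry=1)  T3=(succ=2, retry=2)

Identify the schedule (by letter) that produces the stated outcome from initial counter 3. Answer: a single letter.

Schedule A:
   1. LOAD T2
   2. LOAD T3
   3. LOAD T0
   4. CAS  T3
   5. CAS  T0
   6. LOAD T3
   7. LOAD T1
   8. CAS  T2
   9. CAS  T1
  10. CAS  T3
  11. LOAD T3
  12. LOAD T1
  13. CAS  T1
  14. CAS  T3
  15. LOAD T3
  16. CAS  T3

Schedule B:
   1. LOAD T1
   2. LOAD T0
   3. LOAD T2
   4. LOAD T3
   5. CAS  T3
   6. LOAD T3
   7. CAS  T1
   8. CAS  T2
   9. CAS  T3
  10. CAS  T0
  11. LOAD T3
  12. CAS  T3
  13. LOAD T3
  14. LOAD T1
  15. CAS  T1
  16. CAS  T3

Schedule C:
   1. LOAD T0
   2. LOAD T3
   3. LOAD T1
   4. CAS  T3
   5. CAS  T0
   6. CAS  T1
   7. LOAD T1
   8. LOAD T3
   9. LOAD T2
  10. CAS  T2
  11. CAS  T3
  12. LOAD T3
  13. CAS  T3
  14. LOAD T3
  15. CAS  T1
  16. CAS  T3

A

Run A:
1. LOAD T2 → mem=3 r[T2]=3 [LOAD]
2. LOAD T3 → mem=3 r[T3]=3 [LOAD]
3. LOAD T0 → mem=3 r[T0]=3 [LOAD]
4. CAS T3 → mem=4 r[T3]=3 [OK]
5. CAS T0 → mem=4 r[T0]=3 [RETRY]
6. LOAD T3 → mem=4 r[T3]=4 [LOAD]
7. LOAD T1 → mem=4 r[T1]=4 [LOAD]
8. CAS T2 → mem=4 r[T2]=3 [RETRY]
9. CAS T1 → mem=5 r[T1]=4 [OK]
10. CAS T3 → mem=5 r[T3]=4 [RETRY]
11. LOAD T3 → mem=5 r[T3]=5 [LOAD]
12. LOAD T1 → mem=5 r[T1]=5 [LOAD]
13. CAS T1 → mem=6 r[T1]=5 [OK]
14. CAS T3 → mem=6 r[T3]=5 [RETRY]
15. LOAD T3 → mem=6 r[T3]=6 [LOAD]
16. CAS T3 → mem=7 r[T3]=6 [OK]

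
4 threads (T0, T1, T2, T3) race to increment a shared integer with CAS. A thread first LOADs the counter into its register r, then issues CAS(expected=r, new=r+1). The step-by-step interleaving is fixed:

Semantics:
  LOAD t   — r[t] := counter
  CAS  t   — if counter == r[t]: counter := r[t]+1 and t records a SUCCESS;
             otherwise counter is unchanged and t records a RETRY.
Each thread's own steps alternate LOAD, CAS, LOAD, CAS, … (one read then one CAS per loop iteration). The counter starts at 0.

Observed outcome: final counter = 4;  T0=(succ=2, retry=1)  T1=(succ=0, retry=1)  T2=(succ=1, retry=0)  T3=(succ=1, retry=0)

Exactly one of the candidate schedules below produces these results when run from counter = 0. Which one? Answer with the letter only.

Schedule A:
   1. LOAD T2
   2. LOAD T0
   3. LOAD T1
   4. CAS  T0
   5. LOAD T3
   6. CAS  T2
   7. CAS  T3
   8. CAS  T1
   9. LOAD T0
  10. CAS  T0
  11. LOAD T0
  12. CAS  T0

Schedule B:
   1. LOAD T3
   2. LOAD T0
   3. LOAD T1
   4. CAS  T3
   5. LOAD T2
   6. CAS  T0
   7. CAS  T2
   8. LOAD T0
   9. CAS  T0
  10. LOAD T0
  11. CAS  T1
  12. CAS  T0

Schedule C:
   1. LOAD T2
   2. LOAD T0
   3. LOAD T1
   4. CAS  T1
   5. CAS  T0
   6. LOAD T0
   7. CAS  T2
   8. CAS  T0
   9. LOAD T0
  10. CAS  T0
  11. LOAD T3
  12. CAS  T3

Tracing schedule B:
T3 LOAD — after: cnt=0, r=0 — load
T0 LOAD — after: cnt=0, r=0 — load
T1 LOAD — after: cnt=0, r=0 — load
T3 CAS — after: cnt=1, r=0 — ok
T2 LOAD — after: cnt=1, r=1 — load
T0 CAS — after: cnt=1, r=0 — retry
T2 CAS — after: cnt=2, r=1 — ok
T0 LOAD — after: cnt=2, r=2 — load
T0 CAS — after: cnt=3, r=2 — ok
T0 LOAD — after: cnt=3, r=3 — load
T1 CAS — after: cnt=3, r=0 — retry
T0 CAS — after: cnt=4, r=3 — ok

B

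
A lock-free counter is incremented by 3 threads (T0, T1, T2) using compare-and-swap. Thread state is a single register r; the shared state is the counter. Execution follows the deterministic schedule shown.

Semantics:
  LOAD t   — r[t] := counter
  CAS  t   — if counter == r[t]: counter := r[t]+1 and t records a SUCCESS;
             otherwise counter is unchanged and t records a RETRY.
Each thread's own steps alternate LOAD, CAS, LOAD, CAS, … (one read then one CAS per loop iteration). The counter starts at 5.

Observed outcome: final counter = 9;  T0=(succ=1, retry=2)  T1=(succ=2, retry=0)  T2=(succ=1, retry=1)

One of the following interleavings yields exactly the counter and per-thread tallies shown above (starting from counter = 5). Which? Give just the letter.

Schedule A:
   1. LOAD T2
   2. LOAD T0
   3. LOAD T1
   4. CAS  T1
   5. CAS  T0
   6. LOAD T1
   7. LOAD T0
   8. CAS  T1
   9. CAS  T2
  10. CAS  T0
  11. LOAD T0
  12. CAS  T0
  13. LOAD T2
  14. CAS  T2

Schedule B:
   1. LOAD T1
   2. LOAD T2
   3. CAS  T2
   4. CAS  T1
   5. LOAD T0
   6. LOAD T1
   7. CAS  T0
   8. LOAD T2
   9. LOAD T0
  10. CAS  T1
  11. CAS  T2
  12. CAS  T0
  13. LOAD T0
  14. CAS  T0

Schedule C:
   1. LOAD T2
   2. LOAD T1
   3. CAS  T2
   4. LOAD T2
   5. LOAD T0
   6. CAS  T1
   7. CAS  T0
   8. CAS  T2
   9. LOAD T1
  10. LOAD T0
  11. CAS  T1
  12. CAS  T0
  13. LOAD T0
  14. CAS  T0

A

Simulating candidate A:
   1) LOAD T2:  M=5  r_T2=5
   2) LOAD T0:  M=5  r_T0=5
   3) LOAD T1:  M=5  r_T1=5
   4) CAS  T1:  M=6  r_T1=5 ✓
   5) CAS  T0:  M=6  r_T0=5 ✗
   6) LOAD T1:  M=6  r_T1=6
   7) LOAD T0:  M=6  r_T0=6
   8) CAS  T1:  M=7  r_T1=6 ✓
   9) CAS  T2:  M=7  r_T2=5 ✗
  10) CAS  T0:  M=7  r_T0=6 ✗
  11) LOAD T0:  M=7  r_T0=7
  12) CAS  T0:  M=8  r_T0=7 ✓
  13) LOAD T2:  M=8  r_T2=8
  14) CAS  T2:  M=9  r_T2=8 ✓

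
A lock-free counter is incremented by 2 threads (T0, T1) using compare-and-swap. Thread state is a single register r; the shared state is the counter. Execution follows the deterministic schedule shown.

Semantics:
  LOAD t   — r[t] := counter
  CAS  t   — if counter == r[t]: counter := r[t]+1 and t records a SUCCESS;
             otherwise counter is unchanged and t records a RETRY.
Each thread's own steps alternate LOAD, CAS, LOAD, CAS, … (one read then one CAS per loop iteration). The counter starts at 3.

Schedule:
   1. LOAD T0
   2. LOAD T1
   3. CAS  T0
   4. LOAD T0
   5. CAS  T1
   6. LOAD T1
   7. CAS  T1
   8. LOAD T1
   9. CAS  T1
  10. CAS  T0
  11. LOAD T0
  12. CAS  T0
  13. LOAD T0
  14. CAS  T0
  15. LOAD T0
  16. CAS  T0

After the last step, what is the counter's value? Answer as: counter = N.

counter = 9

step 1: T0 LOAD ⇒ load; ctr=3 reg=3
step 2: T1 LOAD ⇒ load; ctr=3 reg=3
step 3: T0 CAS ⇒ ok; ctr=4 reg=3
step 4: T0 LOAD ⇒ load; ctr=4 reg=4
step 5: T1 CAS ⇒ retry; ctr=4 reg=3
step 6: T1 LOAD ⇒ load; ctr=4 reg=4
step 7: T1 CAS ⇒ ok; ctr=5 reg=4
step 8: T1 LOAD ⇒ load; ctr=5 reg=5
step 9: T1 CAS ⇒ ok; ctr=6 reg=5
step 10: T0 CAS ⇒ retry; ctr=6 reg=4
step 11: T0 LOAD ⇒ load; ctr=6 reg=6
step 12: T0 CAS ⇒ ok; ctr=7 reg=6
step 13: T0 LOAD ⇒ load; ctr=7 reg=7
step 14: T0 CAS ⇒ ok; ctr=8 reg=7
step 15: T0 LOAD ⇒ load; ctr=8 reg=8
step 16: T0 CAS ⇒ ok; ctr=9 reg=8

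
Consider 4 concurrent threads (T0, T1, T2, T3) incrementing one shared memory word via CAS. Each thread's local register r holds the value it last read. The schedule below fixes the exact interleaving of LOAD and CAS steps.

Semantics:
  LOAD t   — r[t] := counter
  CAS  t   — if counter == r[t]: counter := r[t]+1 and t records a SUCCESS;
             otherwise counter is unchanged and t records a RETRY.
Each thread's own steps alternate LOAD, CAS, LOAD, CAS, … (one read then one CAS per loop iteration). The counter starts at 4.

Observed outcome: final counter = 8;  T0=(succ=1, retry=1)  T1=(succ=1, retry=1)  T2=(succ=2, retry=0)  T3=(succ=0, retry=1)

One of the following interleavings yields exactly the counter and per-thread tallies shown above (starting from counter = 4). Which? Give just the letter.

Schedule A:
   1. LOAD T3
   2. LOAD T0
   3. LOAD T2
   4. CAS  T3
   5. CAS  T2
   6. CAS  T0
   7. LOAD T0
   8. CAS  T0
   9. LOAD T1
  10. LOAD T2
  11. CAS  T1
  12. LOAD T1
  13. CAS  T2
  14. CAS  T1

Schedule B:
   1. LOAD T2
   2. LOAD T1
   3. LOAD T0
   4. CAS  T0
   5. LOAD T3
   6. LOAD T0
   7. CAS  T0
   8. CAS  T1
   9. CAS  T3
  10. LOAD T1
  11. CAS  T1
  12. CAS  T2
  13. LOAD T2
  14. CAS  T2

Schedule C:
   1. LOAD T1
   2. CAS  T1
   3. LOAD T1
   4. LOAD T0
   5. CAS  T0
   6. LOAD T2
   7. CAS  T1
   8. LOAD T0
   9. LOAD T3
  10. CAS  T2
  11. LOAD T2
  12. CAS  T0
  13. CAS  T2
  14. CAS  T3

Run C:
T1 LOAD — after: cnt=4, r=4 — load
T1 CAS — after: cnt=5, r=4 — ok
T1 LOAD — after: cnt=5, r=5 — load
T0 LOAD — after: cnt=5, r=5 — load
T0 CAS — after: cnt=6, r=5 — ok
T2 LOAD — after: cnt=6, r=6 — load
T1 CAS — after: cnt=6, r=5 — retry
T0 LOAD — after: cnt=6, r=6 — load
T3 LOAD — after: cnt=6, r=6 — load
T2 CAS — after: cnt=7, r=6 — ok
T2 LOAD — after: cnt=7, r=7 — load
T0 CAS — after: cnt=7, r=6 — retry
T2 CAS — after: cnt=8, r=7 — ok
T3 CAS — after: cnt=8, r=6 — retry

C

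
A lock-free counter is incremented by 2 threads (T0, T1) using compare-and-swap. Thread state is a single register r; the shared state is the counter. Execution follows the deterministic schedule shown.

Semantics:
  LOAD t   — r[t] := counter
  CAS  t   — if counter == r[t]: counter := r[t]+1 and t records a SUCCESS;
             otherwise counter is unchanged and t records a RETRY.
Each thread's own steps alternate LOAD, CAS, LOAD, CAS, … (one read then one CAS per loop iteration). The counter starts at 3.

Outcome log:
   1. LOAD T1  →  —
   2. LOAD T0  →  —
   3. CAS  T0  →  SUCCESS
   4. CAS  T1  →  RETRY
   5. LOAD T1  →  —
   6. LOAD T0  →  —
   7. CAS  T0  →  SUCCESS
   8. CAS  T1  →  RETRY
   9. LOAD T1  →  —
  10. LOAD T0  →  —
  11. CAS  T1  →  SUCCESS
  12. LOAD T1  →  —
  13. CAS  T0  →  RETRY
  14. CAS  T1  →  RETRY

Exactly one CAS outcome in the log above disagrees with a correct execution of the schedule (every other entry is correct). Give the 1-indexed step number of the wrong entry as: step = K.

step = 14

Reference trace:
[1] T1.load  rd  (counter 3, T1.r 3)
[2] T0.load  rd  (counter 3, T0.r 3)
[3] T0.cas  hit  (counter 4, T0.r 3)
[4] T1.cas  miss  (counter 4, T1.r 3)
[5] T1.load  rd  (counter 4, T1.r 4)
[6] T0.load  rd  (counter 4, T0.r 4)
[7] T0.cas  hit  (counter 5, T0.r 4)
[8] T1.cas  miss  (counter 5, T1.r 4)
[9] T1.load  rd  (counter 5, T1.r 5)
[10] T0.load  rd  (counter 5, T0.r 5)
[11] T1.cas  hit  (counter 6, T1.r 5)
[12] T1.load  rd  (counter 6, T1.r 6)
[13] T0.cas  miss  (counter 6, T0.r 5)
[14] T1.cas  hit  (counter 7, T1.r 6)
Flip is step 14.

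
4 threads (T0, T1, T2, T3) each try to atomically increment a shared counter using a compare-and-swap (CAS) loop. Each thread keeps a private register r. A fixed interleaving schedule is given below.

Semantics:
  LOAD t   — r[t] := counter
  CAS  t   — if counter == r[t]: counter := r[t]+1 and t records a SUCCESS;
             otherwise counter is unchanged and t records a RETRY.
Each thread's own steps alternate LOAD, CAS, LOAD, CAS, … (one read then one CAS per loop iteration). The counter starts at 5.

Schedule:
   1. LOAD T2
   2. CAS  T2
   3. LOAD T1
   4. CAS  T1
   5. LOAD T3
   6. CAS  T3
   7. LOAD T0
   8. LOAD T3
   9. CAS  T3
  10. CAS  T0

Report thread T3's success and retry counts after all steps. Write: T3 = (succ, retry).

T3 = (2, 0)

step 1: T2 LOAD ⇒ load; ctr=5 reg=5
step 2: T2 CAS ⇒ ok; ctr=6 reg=5
step 3: T1 LOAD ⇒ load; ctr=6 reg=6
step 4: T1 CAS ⇒ ok; ctr=7 reg=6
step 5: T3 LOAD ⇒ load; ctr=7 reg=7
step 6: T3 CAS ⇒ ok; ctr=8 reg=7
step 7: T0 LOAD ⇒ load; ctr=8 reg=8
step 8: T3 LOAD ⇒ load; ctr=8 reg=8
step 9: T3 CAS ⇒ ok; ctr=9 reg=8
step 10: T0 CAS ⇒ retry; ctr=9 reg=8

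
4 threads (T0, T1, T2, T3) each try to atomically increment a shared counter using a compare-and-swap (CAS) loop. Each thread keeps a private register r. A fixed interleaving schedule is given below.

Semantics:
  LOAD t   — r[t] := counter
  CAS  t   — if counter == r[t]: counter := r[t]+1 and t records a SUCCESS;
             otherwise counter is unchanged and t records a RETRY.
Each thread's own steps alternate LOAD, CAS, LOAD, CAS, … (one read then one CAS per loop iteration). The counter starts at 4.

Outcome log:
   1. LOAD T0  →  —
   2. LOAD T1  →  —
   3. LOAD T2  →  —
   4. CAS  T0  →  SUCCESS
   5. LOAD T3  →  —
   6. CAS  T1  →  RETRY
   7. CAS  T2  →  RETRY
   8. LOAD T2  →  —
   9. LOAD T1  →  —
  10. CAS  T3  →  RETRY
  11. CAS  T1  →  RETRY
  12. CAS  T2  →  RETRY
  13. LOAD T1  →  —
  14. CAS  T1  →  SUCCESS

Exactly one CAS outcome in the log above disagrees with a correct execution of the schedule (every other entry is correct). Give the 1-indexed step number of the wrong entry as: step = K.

step = 10

Reference trace:
[1] T0.load  rd  (counter 4, T0.r 4)
[2] T1.load  rd  (counter 4, T1.r 4)
[3] T2.load  rd  (counter 4, T2.r 4)
[4] T0.cas  hit  (counter 5, T0.r 4)
[5] T3.load  rd  (counter 5, T3.r 5)
[6] T1.cas  miss  (counter 5, T1.r 4)
[7] T2.cas  miss  (counter 5, T2.r 4)
[8] T2.load  rd  (counter 5, T2.r 5)
[9] T1.load  rd  (counter 5, T1.r 5)
[10] T3.cas  hit  (counter 6, T3.r 5)
[11] T1.cas  miss  (counter 6, T1.r 5)
[12] T2.cas  miss  (counter 6, T2.r 5)
[13] T1.load  rd  (counter 6, T1.r 6)
[14] T1.cas  hit  (counter 7, T1.r 6)
Flip is step 10.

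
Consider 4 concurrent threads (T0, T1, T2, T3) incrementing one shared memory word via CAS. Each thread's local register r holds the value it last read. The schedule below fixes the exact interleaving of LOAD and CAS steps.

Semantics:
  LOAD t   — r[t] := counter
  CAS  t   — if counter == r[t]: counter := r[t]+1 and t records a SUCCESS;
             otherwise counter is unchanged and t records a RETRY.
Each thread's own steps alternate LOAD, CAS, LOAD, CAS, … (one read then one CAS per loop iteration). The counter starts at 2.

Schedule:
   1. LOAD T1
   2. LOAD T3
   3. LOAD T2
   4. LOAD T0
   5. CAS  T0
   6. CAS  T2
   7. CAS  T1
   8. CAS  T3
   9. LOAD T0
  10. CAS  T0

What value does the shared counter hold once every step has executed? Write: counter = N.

counter = 4

[1] T1.load  rd  (counter 2, T1.r 2)
[2] T3.load  rd  (counter 2, T3.r 2)
[3] T2.load  rd  (counter 2, T2.r 2)
[4] T0.load  rd  (counter 2, T0.r 2)
[5] T0.cas  hit  (counter 3, T0.r 2)
[6] T2.cas  miss  (counter 3, T2.r 2)
[7] T1.cas  miss  (counter 3, T1.r 2)
[8] T3.cas  miss  (counter 3, T3.r 2)
[9] T0.load  rd  (counter 3, T0.r 3)
[10] T0.cas  hit  (counter 4, T0.r 3)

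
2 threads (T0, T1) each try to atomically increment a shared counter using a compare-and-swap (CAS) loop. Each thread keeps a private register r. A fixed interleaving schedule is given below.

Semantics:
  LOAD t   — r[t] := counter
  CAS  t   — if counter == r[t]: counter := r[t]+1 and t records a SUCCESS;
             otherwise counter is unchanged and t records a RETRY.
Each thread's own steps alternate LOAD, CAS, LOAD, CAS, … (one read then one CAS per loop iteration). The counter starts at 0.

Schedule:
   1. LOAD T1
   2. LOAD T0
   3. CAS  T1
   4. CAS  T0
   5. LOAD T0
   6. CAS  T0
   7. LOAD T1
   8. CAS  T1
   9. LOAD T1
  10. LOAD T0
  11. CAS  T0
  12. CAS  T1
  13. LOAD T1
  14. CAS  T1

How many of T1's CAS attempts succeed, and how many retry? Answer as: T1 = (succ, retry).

[1] T1.load  rd  (counter 0, T1.r 0)
[2] T0.load  rd  (counter 0, T0.r 0)
[3] T1.cas  hit  (counter 1, T1.r 0)
[4] T0.cas  miss  (counter 1, T0.r 0)
[5] T0.load  rd  (counter 1, T0.r 1)
[6] T0.cas  hit  (counter 2, T0.r 1)
[7] T1.load  rd  (counter 2, T1.r 2)
[8] T1.cas  hit  (counter 3, T1.r 2)
[9] T1.load  rd  (counter 3, T1.r 3)
[10] T0.load  rd  (counter 3, T0.r 3)
[11] T0.cas  hit  (counter 4, T0.r 3)
[12] T1.cas  miss  (counter 4, T1.r 3)
[13] T1.load  rd  (counter 4, T1.r 4)
[14] T1.cas  hit  (counter 5, T1.r 4)

T1 = (3, 1)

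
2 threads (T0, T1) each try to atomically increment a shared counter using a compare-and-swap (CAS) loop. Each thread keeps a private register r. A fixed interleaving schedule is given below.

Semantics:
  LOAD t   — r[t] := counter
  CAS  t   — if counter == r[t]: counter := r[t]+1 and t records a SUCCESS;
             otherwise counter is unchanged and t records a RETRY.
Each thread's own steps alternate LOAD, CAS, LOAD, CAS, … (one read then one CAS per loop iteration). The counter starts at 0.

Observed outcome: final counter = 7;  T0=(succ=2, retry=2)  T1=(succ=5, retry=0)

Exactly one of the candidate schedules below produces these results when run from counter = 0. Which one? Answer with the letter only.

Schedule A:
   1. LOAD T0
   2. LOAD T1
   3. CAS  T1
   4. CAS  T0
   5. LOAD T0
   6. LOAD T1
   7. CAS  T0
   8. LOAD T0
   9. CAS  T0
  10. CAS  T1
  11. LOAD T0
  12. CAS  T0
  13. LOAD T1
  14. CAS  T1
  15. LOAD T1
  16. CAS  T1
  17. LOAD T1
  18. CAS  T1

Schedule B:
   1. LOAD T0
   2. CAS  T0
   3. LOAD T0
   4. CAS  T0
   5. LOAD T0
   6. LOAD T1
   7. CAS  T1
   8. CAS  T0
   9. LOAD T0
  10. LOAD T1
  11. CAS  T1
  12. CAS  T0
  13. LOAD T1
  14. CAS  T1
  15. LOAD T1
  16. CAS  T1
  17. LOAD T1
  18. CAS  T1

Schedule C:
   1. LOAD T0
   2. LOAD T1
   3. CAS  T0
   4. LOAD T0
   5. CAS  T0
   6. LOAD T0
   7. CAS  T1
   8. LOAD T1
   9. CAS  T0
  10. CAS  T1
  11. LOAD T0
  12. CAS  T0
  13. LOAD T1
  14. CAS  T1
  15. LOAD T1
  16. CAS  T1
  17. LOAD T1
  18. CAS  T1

B

Tracing schedule B:
T0 LOAD — after: cnt=0, r=0 — load
T0 CAS — after: cnt=1, r=0 — ok
T0 LOAD — after: cnt=1, r=1 — load
T0 CAS — after: cnt=2, r=1 — ok
T0 LOAD — after: cnt=2, r=2 — load
T1 LOAD — after: cnt=2, r=2 — load
T1 CAS — after: cnt=3, r=2 — ok
T0 CAS — after: cnt=3, r=2 — retry
T0 LOAD — after: cnt=3, r=3 — load
T1 LOAD — after: cnt=3, r=3 — load
T1 CAS — after: cnt=4, r=3 — ok
T0 CAS — after: cnt=4, r=3 — retry
T1 LOAD — after: cnt=4, r=4 — load
T1 CAS — after: cnt=5, r=4 — ok
T1 LOAD — after: cnt=5, r=5 — load
T1 CAS — after: cnt=6, r=5 — ok
T1 LOAD — after: cnt=6, r=6 — load
T1 CAS — after: cnt=7, r=6 — ok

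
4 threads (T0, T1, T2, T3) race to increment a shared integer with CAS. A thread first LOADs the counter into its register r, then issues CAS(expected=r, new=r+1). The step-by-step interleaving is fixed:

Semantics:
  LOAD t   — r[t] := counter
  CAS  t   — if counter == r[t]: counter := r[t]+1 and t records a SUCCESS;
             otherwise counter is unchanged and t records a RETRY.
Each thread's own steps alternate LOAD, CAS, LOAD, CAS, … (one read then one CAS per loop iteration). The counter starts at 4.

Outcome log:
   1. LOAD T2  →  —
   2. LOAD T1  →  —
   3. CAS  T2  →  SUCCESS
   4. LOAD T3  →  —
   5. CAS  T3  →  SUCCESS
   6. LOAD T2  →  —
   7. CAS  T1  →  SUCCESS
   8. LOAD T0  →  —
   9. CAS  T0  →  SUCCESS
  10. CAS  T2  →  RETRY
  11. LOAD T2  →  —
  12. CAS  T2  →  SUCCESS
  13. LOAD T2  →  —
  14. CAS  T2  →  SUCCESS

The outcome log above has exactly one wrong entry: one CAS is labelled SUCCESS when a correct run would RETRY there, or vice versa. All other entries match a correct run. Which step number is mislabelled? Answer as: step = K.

step = 7

Re-executing:
   1) LOAD T2:  M=4  r_T2=4
   2) LOAD T1:  M=4  r_T1=4
   3) CAS  T2:  M=5  r_T2=4 ✓
   4) LOAD T3:  M=5  r_T3=5
   5) CAS  T3:  M=6  r_T3=5 ✓
   6) LOAD T2:  M=6  r_T2=6
   7) CAS  T1:  M=6  r_T1=4 ✗
   8) LOAD T0:  M=6  r_T0=6
   9) CAS  T0:  M=7  r_T0=6 ✓
  10) CAS  T2:  M=7  r_T2=6 ✗
  11) LOAD T2:  M=7  r_T2=7
  12) CAS  T2:  M=8  r_T2=7 ✓
  13) LOAD T2:  M=8  r_T2=8
  14) CAS  T2:  M=9  r_T2=8 ✓
Mismatch at 7.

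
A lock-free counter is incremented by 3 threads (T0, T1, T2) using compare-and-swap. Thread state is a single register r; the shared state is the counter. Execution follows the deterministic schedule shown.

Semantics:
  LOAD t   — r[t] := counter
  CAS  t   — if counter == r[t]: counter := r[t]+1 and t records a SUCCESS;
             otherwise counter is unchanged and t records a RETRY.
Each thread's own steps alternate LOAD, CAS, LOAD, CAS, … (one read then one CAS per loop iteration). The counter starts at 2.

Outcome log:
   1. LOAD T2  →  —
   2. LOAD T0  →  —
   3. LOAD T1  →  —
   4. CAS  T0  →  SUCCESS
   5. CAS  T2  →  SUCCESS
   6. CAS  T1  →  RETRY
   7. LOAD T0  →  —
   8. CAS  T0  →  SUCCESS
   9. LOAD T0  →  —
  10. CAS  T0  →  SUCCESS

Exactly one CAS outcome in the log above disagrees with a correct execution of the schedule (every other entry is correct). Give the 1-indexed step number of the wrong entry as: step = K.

Reference trace:
[1] T2.load  rd  (counter 2, T2.r 2)
[2] T0.load  rd  (counter 2, T0.r 2)
[3] T1.load  rd  (counter 2, T1.r 2)
[4] T0.cas  hit  (counter 3, T0.r 2)
[5] T2.cas  miss  (counter 3, T2.r 2)
[6] T1.cas  miss  (counter 3, T1.r 2)
[7] T0.load  rd  (counter 3, T0.r 3)
[8] T0.cas  hit  (counter 4, T0.r 3)
[9] T0.load  rd  (counter 4, T0.r 4)
[10] T0.cas  hit  (counter 5, T0.r 4)
Log disagrees first at step 5.

step = 5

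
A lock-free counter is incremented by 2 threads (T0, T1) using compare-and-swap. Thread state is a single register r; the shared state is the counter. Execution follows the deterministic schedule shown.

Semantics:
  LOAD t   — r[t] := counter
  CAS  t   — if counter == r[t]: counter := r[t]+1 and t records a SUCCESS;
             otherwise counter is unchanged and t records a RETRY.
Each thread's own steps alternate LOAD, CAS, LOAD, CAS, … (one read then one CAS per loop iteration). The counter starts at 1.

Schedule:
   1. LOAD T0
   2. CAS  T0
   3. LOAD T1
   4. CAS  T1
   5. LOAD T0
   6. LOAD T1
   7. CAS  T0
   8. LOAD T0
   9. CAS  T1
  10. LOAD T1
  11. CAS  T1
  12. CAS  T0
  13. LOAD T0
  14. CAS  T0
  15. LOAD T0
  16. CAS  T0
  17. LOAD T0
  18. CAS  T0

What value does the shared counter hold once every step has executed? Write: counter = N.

counter = 8

step 1: T0 LOAD ⇒ load; ctr=1 reg=1
step 2: T0 CAS ⇒ ok; ctr=2 reg=1
step 3: T1 LOAD ⇒ load; ctr=2 reg=2
step 4: T1 CAS ⇒ ok; ctr=3 reg=2
step 5: T0 LOAD ⇒ load; ctr=3 reg=3
step 6: T1 LOAD ⇒ load; ctr=3 reg=3
step 7: T0 CAS ⇒ ok; ctr=4 reg=3
step 8: T0 LOAD ⇒ load; ctr=4 reg=4
step 9: T1 CAS ⇒ retry; ctr=4 reg=3
step 10: T1 LOAD ⇒ load; ctr=4 reg=4
step 11: T1 CAS ⇒ ok; ctr=5 reg=4
step 12: T0 CAS ⇒ retry; ctr=5 reg=4
step 13: T0 LOAD ⇒ load; ctr=5 reg=5
step 14: T0 CAS ⇒ ok; ctr=6 reg=5
step 15: T0 LOAD ⇒ load; ctr=6 reg=6
step 16: T0 CAS ⇒ ok; ctr=7 reg=6
step 17: T0 LOAD ⇒ load; ctr=7 reg=7
step 18: T0 CAS ⇒ ok; ctr=8 reg=7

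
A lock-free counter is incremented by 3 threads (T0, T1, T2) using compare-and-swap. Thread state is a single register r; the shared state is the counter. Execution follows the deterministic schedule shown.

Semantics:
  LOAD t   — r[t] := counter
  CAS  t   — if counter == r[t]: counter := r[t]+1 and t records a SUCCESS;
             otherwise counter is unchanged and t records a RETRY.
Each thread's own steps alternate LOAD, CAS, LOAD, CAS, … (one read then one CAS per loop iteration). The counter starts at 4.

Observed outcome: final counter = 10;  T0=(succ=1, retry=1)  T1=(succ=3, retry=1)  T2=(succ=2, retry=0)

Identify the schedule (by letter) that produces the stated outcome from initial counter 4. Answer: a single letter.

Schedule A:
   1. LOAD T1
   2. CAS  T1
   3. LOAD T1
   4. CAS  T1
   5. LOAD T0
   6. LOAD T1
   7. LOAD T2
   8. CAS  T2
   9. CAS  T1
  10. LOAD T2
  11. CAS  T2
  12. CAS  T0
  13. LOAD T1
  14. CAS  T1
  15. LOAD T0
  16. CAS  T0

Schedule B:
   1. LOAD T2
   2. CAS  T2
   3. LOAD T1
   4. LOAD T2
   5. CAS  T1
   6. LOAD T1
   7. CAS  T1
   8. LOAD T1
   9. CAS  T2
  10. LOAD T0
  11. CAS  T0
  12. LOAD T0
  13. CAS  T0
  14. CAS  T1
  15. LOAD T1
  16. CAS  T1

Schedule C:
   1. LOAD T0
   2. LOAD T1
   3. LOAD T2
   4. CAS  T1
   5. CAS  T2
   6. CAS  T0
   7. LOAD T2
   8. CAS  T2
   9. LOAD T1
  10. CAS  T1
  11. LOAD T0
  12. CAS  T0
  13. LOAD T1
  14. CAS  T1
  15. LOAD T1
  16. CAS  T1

Tracing schedule A:
1. LOAD T1 → mem=4 r[T1]=4 [LOAD]
2. CAS T1 → mem=5 r[T1]=4 [OK]
3. LOAD T1 → mem=5 r[T1]=5 [LOAD]
4. CAS T1 → mem=6 r[T1]=5 [OK]
5. LOAD T0 → mem=6 r[T0]=6 [LOAD]
6. LOAD T1 → mem=6 r[T1]=6 [LOAD]
7. LOAD T2 → mem=6 r[T2]=6 [LOAD]
8. CAS T2 → mem=7 r[T2]=6 [OK]
9. CAS T1 → mem=7 r[T1]=6 [RETRY]
10. LOAD T2 → mem=7 r[T2]=7 [LOAD]
11. CAS T2 → mem=8 r[T2]=7 [OK]
12. CAS T0 → mem=8 r[T0]=6 [RETRY]
13. LOAD T1 → mem=8 r[T1]=8 [LOAD]
14. CAS T1 → mem=9 r[T1]=8 [OK]
15. LOAD T0 → mem=9 r[T0]=9 [LOAD]
16. CAS T0 → mem=10 r[T0]=9 [OK]

A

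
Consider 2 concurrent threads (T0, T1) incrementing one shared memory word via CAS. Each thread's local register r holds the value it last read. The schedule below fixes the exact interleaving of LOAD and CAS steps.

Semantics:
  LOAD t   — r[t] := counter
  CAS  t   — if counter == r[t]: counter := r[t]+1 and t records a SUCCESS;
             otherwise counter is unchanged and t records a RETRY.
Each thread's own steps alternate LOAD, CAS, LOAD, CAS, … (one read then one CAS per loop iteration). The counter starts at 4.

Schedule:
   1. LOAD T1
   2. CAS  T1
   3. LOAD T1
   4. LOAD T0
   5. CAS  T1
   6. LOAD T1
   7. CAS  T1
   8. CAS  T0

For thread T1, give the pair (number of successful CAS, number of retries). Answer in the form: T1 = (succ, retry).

T1 LOAD — after: cnt=4, r=4 — load
T1 CAS — after: cnt=5, r=4 — ok
T1 LOAD — after: cnt=5, r=5 — load
T0 LOAD — after: cnt=5, r=5 — load
T1 CAS — after: cnt=6, r=5 — ok
T1 LOAD — after: cnt=6, r=6 — load
T1 CAS — after: cnt=7, r=6 — ok
T0 CAS — after: cnt=7, r=5 — retry

T1 = (3, 0)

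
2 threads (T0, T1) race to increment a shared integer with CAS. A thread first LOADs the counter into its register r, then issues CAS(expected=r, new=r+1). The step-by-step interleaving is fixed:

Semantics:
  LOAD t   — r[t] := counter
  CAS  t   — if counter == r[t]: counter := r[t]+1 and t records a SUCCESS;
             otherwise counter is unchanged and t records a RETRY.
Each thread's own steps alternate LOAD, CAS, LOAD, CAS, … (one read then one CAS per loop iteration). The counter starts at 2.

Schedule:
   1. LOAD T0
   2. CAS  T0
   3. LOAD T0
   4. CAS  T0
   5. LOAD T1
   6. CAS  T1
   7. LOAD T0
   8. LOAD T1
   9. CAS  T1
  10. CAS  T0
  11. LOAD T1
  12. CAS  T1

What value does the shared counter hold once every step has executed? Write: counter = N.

step 1: T0 LOAD ⇒ load; ctr=2 reg=2
step 2: T0 CAS ⇒ ok; ctr=3 reg=2
step 3: T0 LOAD ⇒ load; ctr=3 reg=3
step 4: T0 CAS ⇒ ok; ctr=4 reg=3
step 5: T1 LOAD ⇒ load; ctr=4 reg=4
step 6: T1 CAS ⇒ ok; ctr=5 reg=4
step 7: T0 LOAD ⇒ load; ctr=5 reg=5
step 8: T1 LOAD ⇒ load; ctr=5 reg=5
step 9: T1 CAS ⇒ ok; ctr=6 reg=5
step 10: T0 CAS ⇒ retry; ctr=6 reg=5
step 11: T1 LOAD ⇒ load; ctr=6 reg=6
step 12: T1 CAS ⇒ ok; ctr=7 reg=6

counter = 7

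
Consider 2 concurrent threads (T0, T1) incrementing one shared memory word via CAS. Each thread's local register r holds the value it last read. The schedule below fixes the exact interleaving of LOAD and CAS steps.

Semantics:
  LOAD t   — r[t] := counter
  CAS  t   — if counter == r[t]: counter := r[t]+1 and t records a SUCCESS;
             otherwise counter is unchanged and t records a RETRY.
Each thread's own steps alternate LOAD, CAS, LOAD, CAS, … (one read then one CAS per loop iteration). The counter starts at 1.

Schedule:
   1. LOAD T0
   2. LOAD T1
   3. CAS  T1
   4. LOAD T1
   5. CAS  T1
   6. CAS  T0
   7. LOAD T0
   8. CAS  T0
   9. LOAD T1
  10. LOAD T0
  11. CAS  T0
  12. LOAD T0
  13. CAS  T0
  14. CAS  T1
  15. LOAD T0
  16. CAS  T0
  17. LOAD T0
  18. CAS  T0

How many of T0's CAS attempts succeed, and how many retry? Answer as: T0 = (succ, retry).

T0 = (5, 1)

T0 LOAD — after: cnt=1, r=1 — load
T1 LOAD — after: cnt=1, r=1 — load
T1 CAS — after: cnt=2, r=1 — ok
T1 LOAD — after: cnt=2, r=2 — load
T1 CAS — after: cnt=3, r=2 — ok
T0 CAS — after: cnt=3, r=1 — retry
T0 LOAD — after: cnt=3, r=3 — load
T0 CAS — after: cnt=4, r=3 — ok
T1 LOAD — after: cnt=4, r=4 — load
T0 LOAD — after: cnt=4, r=4 — load
T0 CAS — after: cnt=5, r=4 — ok
T0 LOAD — after: cnt=5, r=5 — load
T0 CAS — after: cnt=6, r=5 — ok
T1 CAS — after: cnt=6, r=4 — retry
T0 LOAD — after: cnt=6, r=6 — load
T0 CAS — after: cnt=7, r=6 — ok
T0 LOAD — after: cnt=7, r=7 — load
T0 CAS — after: cnt=8, r=7 — ok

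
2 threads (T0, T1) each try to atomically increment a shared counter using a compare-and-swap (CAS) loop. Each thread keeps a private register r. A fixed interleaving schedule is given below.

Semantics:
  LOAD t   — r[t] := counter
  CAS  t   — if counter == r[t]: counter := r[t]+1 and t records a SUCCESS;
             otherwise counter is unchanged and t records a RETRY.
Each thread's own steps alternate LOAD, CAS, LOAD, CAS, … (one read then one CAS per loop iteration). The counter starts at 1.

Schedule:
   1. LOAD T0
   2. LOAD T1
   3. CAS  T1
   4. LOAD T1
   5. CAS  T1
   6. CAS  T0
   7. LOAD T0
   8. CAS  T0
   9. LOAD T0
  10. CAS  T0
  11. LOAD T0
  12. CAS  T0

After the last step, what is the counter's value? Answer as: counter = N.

counter = 6

#1 T0 reads 1
#2 T1 reads 1
#3 T1 CAS(1→2) writes; counter now 2
#4 T1 reads 2
#5 T1 CAS(2→3) writes; counter now 3
#6 T0 CAS(1→2) fails; counter now 3
#7 T0 reads 3
#8 T0 CAS(3→4) writes; counter now 4
#9 T0 reads 4
#10 T0 CAS(4→5) writes; counter now 5
#11 T0 reads 5
#12 T0 CAS(5→6) writes; counter now 6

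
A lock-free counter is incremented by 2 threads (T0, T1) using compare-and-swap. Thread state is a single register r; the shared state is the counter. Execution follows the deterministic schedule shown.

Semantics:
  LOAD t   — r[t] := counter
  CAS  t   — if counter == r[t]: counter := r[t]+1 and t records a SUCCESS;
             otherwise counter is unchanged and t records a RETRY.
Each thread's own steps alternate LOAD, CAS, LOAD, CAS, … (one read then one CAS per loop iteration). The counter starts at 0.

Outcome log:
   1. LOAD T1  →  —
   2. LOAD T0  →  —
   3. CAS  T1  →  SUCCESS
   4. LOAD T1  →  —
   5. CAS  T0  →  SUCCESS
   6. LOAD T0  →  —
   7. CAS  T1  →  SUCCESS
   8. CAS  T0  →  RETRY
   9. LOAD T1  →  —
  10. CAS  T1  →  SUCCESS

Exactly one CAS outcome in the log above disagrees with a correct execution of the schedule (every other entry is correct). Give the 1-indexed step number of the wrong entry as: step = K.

Reference trace:
   1) LOAD T1:  M=0  r_T1=0
   2) LOAD T0:  M=0  r_T0=0
   3) CAS  T1:  M=1  r_T1=0 ✓
   4) LOAD T1:  M=1  r_T1=1
   5) CAS  T0:  M=1  r_T0=0 ✗
   6) LOAD T0:  M=1  r_T0=1
   7) CAS  T1:  M=2  r_T1=1 ✓
   8) CAS  T0:  M=2  r_T0=1 ✗
   9) LOAD T1:  M=2  r_T1=2
  10) CAS  T1:  M=3  r_T1=2 ✓
Flip is step 5.

step = 5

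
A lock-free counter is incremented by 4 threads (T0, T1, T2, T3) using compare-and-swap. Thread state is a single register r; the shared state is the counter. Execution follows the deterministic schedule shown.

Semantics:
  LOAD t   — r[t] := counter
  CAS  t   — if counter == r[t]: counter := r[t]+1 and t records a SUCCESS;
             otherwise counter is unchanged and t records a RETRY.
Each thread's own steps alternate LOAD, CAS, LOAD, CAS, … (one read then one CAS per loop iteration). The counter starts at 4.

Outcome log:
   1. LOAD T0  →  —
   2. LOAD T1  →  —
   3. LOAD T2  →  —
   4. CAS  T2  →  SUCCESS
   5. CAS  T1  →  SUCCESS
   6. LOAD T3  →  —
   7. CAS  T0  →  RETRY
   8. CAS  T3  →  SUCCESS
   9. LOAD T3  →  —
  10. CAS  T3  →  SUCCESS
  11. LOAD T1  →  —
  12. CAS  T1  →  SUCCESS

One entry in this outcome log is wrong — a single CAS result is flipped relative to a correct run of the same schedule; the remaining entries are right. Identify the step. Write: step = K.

step = 5

Correct run:
1. LOAD T0 → mem=4 r[T0]=4 [LOAD]
2. LOAD T1 → mem=4 r[T1]=4 [LOAD]
3. LOAD T2 → mem=4 r[T2]=4 [LOAD]
4. CAS T2 → mem=5 r[T2]=4 [OK]
5. CAS T1 → mem=5 r[T1]=4 [RETRY]
6. LOAD T3 → mem=5 r[T3]=5 [LOAD]
7. CAS T0 → mem=5 r[T0]=4 [RETRY]
8. CAS T3 → mem=6 r[T3]=5 [OK]
9. LOAD T3 → mem=6 r[T3]=6 [LOAD]
10. CAS T3 → mem=7 r[T3]=6 [OK]
11. LOAD T1 → mem=7 r[T1]=7 [LOAD]
12. CAS T1 → mem=8 r[T1]=7 [OK]
Flip is step 5.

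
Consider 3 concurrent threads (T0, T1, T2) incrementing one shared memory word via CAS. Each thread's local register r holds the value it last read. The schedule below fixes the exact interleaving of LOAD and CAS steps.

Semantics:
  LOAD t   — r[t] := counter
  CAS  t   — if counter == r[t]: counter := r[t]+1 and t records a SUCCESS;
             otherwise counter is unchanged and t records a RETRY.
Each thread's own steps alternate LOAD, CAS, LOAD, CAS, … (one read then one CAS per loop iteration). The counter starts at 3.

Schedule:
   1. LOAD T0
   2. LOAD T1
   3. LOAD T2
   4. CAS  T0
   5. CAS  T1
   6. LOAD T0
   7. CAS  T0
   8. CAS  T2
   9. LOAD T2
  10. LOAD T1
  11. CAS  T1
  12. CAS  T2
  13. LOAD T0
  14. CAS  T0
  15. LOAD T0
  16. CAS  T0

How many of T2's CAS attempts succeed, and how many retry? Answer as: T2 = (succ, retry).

T2 = (0, 2)

step 1: T0 LOAD ⇒ load; ctr=3 reg=3
step 2: T1 LOAD ⇒ load; ctr=3 reg=3
step 3: T2 LOAD ⇒ load; ctr=3 reg=3
step 4: T0 CAS ⇒ ok; ctr=4 reg=3
step 5: T1 CAS ⇒ retry; ctr=4 reg=3
step 6: T0 LOAD ⇒ load; ctr=4 reg=4
step 7: T0 CAS ⇒ ok; ctr=5 reg=4
step 8: T2 CAS ⇒ retry; ctr=5 reg=3
step 9: T2 LOAD ⇒ load; ctr=5 reg=5
step 10: T1 LOAD ⇒ load; ctr=5 reg=5
step 11: T1 CAS ⇒ ok; ctr=6 reg=5
step 12: T2 CAS ⇒ retry; ctr=6 reg=5
step 13: T0 LOAD ⇒ load; ctr=6 reg=6
step 14: T0 CAS ⇒ ok; ctr=7 reg=6
step 15: T0 LOAD ⇒ load; ctr=7 reg=7
step 16: T0 CAS ⇒ ok; ctr=8 reg=7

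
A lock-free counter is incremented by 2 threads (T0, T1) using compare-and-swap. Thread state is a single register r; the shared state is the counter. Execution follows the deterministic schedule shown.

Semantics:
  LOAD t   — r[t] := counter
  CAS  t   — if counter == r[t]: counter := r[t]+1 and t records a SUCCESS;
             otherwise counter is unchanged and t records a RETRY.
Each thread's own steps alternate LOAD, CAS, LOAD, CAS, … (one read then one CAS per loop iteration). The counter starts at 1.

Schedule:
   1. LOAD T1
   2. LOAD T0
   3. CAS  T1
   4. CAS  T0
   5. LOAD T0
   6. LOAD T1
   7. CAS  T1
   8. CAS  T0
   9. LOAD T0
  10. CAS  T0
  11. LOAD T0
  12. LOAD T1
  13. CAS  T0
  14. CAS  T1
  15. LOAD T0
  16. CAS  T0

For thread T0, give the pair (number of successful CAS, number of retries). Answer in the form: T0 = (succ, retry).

T0 = (3, 2)

step 1: T1 LOAD ⇒ load; ctr=1 reg=1
step 2: T0 LOAD ⇒ load; ctr=1 reg=1
step 3: T1 CAS ⇒ ok; ctr=2 reg=1
step 4: T0 CAS ⇒ retry; ctr=2 reg=1
step 5: T0 LOAD ⇒ load; ctr=2 reg=2
step 6: T1 LOAD ⇒ load; ctr=2 reg=2
step 7: T1 CAS ⇒ ok; ctr=3 reg=2
step 8: T0 CAS ⇒ retry; ctr=3 reg=2
step 9: T0 LOAD ⇒ load; ctr=3 reg=3
step 10: T0 CAS ⇒ ok; ctr=4 reg=3
step 11: T0 LOAD ⇒ load; ctr=4 reg=4
step 12: T1 LOAD ⇒ load; ctr=4 reg=4
step 13: T0 CAS ⇒ ok; ctr=5 reg=4
step 14: T1 CAS ⇒ retry; ctr=5 reg=4
step 15: T0 LOAD ⇒ load; ctr=5 reg=5
step 16: T0 CAS ⇒ ok; ctr=6 reg=5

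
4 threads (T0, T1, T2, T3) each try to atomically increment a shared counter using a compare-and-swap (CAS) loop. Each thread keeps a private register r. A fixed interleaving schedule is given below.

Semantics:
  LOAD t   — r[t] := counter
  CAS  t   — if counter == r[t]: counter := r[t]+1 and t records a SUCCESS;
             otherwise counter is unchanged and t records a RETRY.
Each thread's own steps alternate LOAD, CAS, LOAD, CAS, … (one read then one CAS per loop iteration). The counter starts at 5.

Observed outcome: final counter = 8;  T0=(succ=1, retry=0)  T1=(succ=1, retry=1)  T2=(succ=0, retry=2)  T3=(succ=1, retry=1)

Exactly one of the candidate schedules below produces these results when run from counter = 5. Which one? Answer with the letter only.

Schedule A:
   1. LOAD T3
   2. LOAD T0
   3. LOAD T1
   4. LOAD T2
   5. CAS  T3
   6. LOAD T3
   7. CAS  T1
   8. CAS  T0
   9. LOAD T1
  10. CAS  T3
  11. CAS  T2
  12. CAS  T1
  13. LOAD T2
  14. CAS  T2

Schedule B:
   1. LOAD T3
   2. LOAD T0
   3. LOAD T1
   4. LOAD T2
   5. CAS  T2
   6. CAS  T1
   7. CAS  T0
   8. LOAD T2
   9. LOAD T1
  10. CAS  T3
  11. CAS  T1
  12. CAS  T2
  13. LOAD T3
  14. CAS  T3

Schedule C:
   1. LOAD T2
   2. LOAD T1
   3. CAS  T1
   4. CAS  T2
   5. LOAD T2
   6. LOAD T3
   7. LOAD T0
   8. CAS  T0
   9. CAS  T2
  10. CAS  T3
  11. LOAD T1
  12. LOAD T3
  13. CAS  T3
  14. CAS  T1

C

Tracing schedule C:
[1] T2.load  rd  (counter 5, T2.r 5)
[2] T1.load  rd  (counter 5, T1.r 5)
[3] T1.cas  hit  (counter 6, T1.r 5)
[4] T2.cas  miss  (counter 6, T2.r 5)
[5] T2.load  rd  (counter 6, T2.r 6)
[6] T3.load  rd  (counter 6, T3.r 6)
[7] T0.load  rd  (counter 6, T0.r 6)
[8] T0.cas  hit  (counter 7, T0.r 6)
[9] T2.cas  miss  (counter 7, T2.r 6)
[10] T3.cas  miss  (counter 7, T3.r 6)
[11] T1.load  rd  (counter 7, T1.r 7)
[12] T3.load  rd  (counter 7, T3.r 7)
[13] T3.cas  hit  (counter 8, T3.r 7)
[14] T1.cas  miss  (counter 8, T1.r 7)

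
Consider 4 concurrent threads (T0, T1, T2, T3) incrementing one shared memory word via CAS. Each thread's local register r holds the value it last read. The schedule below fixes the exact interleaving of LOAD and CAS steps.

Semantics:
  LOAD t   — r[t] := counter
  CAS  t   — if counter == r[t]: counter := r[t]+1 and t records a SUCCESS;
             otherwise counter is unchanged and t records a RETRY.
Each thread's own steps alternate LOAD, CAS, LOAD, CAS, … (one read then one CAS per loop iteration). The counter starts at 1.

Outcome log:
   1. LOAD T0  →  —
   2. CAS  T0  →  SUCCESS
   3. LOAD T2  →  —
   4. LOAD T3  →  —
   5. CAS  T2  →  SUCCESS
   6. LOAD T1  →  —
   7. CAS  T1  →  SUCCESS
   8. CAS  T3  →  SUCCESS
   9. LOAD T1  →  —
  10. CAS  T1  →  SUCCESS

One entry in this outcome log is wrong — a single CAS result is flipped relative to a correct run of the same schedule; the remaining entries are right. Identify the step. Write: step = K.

Correct run:
#1 T0 reads 1
#2 T0 CAS(1→2) writes; counter now 2
#3 T2 reads 2
#4 T3 reads 2
#5 T2 CAS(2→3) writes; counter now 3
#6 T1 reads 3
#7 T1 CAS(3→4) writes; counter now 4
#8 T3 CAS(2→3) fails; counter now 4
#9 T1 reads 4
#10 T1 CAS(4→5) writes; counter now 5
Flip is step 8.

step = 8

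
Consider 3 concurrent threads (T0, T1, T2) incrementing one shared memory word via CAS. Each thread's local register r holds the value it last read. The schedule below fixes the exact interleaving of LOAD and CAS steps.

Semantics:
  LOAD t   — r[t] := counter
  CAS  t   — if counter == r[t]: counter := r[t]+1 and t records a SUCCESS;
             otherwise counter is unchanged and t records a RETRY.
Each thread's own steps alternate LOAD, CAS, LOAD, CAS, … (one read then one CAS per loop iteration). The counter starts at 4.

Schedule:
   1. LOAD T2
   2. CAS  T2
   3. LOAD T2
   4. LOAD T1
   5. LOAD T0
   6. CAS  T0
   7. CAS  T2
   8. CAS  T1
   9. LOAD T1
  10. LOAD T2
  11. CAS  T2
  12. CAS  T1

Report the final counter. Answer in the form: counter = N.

counter = 7

step 1: T2 LOAD ⇒ load; ctr=4 reg=4
step 2: T2 CAS ⇒ ok; ctr=5 reg=4
step 3: T2 LOAD ⇒ load; ctr=5 reg=5
step 4: T1 LOAD ⇒ load; ctr=5 reg=5
step 5: T0 LOAD ⇒ load; ctr=5 reg=5
step 6: T0 CAS ⇒ ok; ctr=6 reg=5
step 7: T2 CAS ⇒ retry; ctr=6 reg=5
step 8: T1 CAS ⇒ retry; ctr=6 reg=5
step 9: T1 LOAD ⇒ load; ctr=6 reg=6
step 10: T2 LOAD ⇒ load; ctr=6 reg=6
step 11: T2 CAS ⇒ ok; ctr=7 reg=6
step 12: T1 CAS ⇒ retry; ctr=7 reg=6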